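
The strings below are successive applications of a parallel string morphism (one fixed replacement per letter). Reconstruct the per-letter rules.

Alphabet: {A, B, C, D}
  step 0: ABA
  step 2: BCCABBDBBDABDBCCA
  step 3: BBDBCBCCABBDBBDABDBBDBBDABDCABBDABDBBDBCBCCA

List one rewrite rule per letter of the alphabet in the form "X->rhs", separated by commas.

A->CA, B->BBD, C->BC, D->ABD

  step 2 ⇒ step 3: BCCABBDBBDABDBCCA ⇒ BBD·BC·BC·CA·BBD·BBD·ABD·BBD·BBD·ABD·CA·BBD·ABD·BBD·BC·BC·CA
    A ↦ CA
    B ↦ BBD
    C ↦ BC
    D ↦ ABD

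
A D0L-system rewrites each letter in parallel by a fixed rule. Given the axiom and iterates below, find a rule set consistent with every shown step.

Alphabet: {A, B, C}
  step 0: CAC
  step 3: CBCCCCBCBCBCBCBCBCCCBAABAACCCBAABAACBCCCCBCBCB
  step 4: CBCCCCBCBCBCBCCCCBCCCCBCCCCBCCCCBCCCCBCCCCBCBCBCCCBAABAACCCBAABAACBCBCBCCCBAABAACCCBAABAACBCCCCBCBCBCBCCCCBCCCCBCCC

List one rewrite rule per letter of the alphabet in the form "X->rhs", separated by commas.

  step 3 ⇒ step 4: CBCCCCBCBCBCBCBCBCCCBAABAACCCBAABAACBCCCCBCBCB ⇒ CB·CCC·CB·CB·CB·CB·CCC·CB·CCC·CB·CCC·CB·CCC·CB·CCC·CB·CCC·CB·CB·CB·CCC·BAA·BAA·CCC·BAA·BAA·CB·CB·CB·CCC·BAA·BAA·CCC·BAA·BAA·CB·CCC·CB·CB·CB·CB·CCC·CB·CCC·CB·CCC
    A ↦ BAA
    B ↦ CCC
    C ↦ CB

A->BAA, B->CCC, C->CB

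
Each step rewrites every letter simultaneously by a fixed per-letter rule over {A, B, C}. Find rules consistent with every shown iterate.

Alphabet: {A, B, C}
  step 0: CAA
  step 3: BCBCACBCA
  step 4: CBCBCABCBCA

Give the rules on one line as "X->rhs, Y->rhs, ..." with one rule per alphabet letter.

  step 3 ⇒ step 4: BCBCACBCA ⇒ C·B·C·B·CA·B·C·B·CA
    A ↦ CA
    B ↦ C
    C ↦ B

A->CA, B->C, C->B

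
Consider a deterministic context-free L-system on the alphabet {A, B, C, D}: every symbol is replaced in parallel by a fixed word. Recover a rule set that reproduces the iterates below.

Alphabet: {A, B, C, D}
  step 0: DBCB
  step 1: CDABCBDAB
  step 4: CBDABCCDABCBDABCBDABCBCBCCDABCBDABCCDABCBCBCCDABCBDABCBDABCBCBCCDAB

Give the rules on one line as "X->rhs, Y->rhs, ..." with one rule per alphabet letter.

A->C, B->DAB, C->CB, D->C

  step 0 ⇒ step 1: DBCB ⇒ C·DAB·CB·DAB
    B ↦ DAB
    C ↦ CB
    D ↦ C
    A ↦ C  (constrained at step 1)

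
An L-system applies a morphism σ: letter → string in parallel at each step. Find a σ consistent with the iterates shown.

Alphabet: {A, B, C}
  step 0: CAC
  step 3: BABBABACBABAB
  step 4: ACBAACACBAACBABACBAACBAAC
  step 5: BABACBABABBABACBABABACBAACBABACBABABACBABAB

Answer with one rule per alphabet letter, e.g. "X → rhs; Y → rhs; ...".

  step 4 ⇒ step 5: ACBAACACBAACBABACBAACBAAC ⇒ BA·B·AC·BA·BA·B·BA·B·AC·BA·BA·B·AC·BA·AC·BA·B·AC·BA·BA·B·AC·BA·BA·B
    A ↦ BA
    B ↦ AC
    C ↦ B

A->BA, B->AC, C->B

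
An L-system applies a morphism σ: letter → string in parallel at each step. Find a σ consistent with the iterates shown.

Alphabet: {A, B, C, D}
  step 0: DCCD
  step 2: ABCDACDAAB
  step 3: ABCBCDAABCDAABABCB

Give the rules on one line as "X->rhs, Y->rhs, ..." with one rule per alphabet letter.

A->AB, B->CB, C->CD, D->A

  step 2 ⇒ step 3: ABCDACDAAB ⇒ AB·CB·CD·A·AB·CD·A·AB·AB·CB
    A ↦ AB
    B ↦ CB
    C ↦ CD
    D ↦ A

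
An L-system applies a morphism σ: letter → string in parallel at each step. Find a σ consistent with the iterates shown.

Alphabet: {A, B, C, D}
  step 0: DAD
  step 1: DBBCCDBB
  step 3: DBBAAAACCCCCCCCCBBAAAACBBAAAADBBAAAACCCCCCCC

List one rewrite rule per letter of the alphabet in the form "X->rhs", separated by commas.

  step 0 ⇒ step 1: DAD ⇒ DBB·CC·DBB
    A ↦ CC
    D ↦ DBB
    B ↦ AA  (constrained at step 1)
    C ↦ CBB  (constrained at step 1)

A->CC, B->AA, C->CBB, D->DBB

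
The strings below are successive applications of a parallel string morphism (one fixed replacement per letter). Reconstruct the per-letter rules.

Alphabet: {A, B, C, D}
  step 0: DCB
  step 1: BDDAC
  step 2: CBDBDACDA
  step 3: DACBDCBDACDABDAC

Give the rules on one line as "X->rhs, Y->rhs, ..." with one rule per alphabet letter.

A->AC, B->C, C->DA, D->BD

  step 2 ⇒ step 3: CBDBDACDA ⇒ DA·C·BD·C·BD·AC·DA·BD·AC
    A ↦ AC
    B ↦ C
    C ↦ DA
    D ↦ BD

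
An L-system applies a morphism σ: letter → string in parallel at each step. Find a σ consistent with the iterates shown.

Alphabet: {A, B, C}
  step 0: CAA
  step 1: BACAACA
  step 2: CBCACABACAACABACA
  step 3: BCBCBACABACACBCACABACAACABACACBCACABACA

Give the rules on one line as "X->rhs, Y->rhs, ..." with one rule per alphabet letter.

  step 2 ⇒ step 3: CBCACABACAACABACA ⇒ B·CBC·B·ACA·B·ACA·CBC·ACA·B·ACA·ACA·B·ACA·CBC·ACA·B·ACA
    A ↦ ACA
    B ↦ CBC
    C ↦ B

A->ACA, B->CBC, C->B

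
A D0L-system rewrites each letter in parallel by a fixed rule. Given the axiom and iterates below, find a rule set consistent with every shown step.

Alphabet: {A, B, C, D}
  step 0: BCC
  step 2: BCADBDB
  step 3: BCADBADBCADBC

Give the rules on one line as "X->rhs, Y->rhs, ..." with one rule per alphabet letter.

A->DB, B->BC, C->A, D->AD

  step 2 ⇒ step 3: BCADBDB ⇒ BC·A·DB·AD·BC·AD·BC
    A ↦ DB
    B ↦ BC
    C ↦ A
    D ↦ AD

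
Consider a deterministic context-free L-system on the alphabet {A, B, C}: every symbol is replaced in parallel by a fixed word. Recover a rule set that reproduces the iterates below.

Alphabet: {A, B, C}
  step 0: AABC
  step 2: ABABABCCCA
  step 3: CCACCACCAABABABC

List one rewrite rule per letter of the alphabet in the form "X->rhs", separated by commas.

  step 2 ⇒ step 3: ABABABCCCA ⇒ C·CA·C·CA·C·CA·AB·AB·AB·C
    A ↦ C
    B ↦ CA
    C ↦ AB

A->C, B->CA, C->AB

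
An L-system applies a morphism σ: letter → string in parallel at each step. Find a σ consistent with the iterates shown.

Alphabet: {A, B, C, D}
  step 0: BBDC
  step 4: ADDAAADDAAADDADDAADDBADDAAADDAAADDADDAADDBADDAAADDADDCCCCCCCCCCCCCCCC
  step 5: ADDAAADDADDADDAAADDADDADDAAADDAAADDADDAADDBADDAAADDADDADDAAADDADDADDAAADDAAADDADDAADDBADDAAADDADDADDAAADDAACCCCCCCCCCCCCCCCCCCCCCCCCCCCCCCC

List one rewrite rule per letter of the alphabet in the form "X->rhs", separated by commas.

  step 4 ⇒ step 5: ADDAAADDAAADDADDAADDBADDAAADDAAADDADDAADDBADDAAADDADDCCCCCCCCCCCCCCCC ⇒ ADD·A·A·ADD·ADD·ADD·A·A·ADD·ADD·ADD·A·A·ADD·A·A·ADD·ADD·A·A·DDB·ADD·A·A·ADD·ADD·ADD·A·A·ADD·ADD·ADD·A·A·ADD·A·A·ADD·ADD·A·A·DDB·ADD·A·A·ADD·ADD·ADD·A·A·ADD·A·A·CC·CC·CC·CC·CC·CC·CC·CC·CC·CC·CC·CC·CC·CC·CC·CC
    A ↦ ADD
    B ↦ DDB
    C ↦ CC
    D ↦ A

A->ADD, B->DDB, C->CC, D->A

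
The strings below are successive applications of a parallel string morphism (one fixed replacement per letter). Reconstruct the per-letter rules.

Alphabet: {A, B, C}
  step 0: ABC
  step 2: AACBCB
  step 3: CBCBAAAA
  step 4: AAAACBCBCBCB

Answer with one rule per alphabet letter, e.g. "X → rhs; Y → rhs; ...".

A->CB, B->A, C->A

  step 3 ⇒ step 4: CBCBAAAA ⇒ A·A·A·A·CB·CB·CB·CB
    A ↦ CB
    B ↦ A
    C ↦ A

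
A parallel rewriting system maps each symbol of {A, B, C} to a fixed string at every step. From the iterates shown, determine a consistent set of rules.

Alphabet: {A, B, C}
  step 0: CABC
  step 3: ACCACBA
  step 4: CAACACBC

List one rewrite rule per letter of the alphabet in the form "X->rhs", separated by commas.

  step 3 ⇒ step 4: ACCACBA ⇒ C·A·A·C·A·CB·C
    A ↦ C
    B ↦ CB
    C ↦ A

A->C, B->CB, C->A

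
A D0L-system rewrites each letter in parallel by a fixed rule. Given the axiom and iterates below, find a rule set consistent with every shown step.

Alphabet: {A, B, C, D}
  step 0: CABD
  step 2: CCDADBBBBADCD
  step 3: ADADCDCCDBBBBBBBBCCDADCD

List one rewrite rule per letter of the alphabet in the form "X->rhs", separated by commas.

A->C, B->BB, C->AD, D->CD

  step 2 ⇒ step 3: CCDADBBBBADCD ⇒ AD·AD·CD·C·CD·BB·BB·BB·BB·C·CD·AD·CD
    A ↦ C
    B ↦ BB
    C ↦ AD
    D ↦ CD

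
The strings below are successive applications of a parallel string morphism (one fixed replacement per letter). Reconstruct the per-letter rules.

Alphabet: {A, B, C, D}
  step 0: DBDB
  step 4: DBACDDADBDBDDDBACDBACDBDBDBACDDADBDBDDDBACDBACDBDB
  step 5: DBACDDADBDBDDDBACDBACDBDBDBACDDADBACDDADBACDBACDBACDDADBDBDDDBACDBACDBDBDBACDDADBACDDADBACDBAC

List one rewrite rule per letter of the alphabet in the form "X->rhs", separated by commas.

  step 4 ⇒ step 5: DBACDDADBDBDDDBACDBACDBDBDBACDDADBDBDDDBACDBACDBDB ⇒ DB·AC·DD·A·DB·DB·DD·DB·AC·DB·AC·DB·DB·DB·AC·DD·A·DB·AC·DD·A·DB·AC·DB·AC·DB·AC·DD·A·DB·DB·DD·DB·AC·DB·AC·DB·DB·DB·AC·DD·A·DB·AC·DD·A·DB·AC·DB·AC
    A ↦ DD
    B ↦ AC
    C ↦ A
    D ↦ DB

A->DD, B->AC, C->A, D->DB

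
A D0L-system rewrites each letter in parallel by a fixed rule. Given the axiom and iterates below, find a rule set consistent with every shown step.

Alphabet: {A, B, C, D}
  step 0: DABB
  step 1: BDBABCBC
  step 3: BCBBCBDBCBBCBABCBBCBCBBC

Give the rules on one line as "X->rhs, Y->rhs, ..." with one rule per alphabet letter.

A->BA, B->BC, C->B, D->BD

  step 0 ⇒ step 1: DABB ⇒ BD·BA·BC·BC
    A ↦ BA
    B ↦ BC
    D ↦ BD
    C ↦ B  (constrained at step 1)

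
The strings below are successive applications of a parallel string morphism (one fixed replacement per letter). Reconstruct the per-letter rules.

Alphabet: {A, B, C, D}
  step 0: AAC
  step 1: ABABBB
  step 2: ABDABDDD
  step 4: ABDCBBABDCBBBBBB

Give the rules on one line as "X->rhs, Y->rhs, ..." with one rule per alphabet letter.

  step 1 ⇒ step 2: ABABBB ⇒ AB·D·AB·D·D·D
    A ↦ AB
    B ↦ D
  step 0 ⇒ step 1: AAC ⇒ AB·AB·BB
    C ↦ BB
    D ↦ C  (constrained at step 2)

A->AB, B->D, C->BB, D->C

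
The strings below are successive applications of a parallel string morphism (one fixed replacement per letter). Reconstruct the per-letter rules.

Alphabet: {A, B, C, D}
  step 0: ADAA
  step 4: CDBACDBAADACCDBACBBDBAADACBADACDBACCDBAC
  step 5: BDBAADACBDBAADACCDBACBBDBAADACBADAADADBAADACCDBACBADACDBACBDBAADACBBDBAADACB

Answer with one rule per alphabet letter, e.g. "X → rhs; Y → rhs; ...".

  step 4 ⇒ step 5: CDBACDBAADACCDBACBBDBAADACBADACDBACCDBAC ⇒ B·DBA·ADA·C·B·DBA·ADA·C·C·DBA·C·B·B·DBA·ADA·C·B·ADA·ADA·DBA·ADA·C·C·DBA·C·B·ADA·C·DBA·C·B·DBA·ADA·C·B·B·DBA·ADA·C·B
    A ↦ C
    B ↦ ADA
    C ↦ B
    D ↦ DBA

A->C, B->ADA, C->B, D->DBA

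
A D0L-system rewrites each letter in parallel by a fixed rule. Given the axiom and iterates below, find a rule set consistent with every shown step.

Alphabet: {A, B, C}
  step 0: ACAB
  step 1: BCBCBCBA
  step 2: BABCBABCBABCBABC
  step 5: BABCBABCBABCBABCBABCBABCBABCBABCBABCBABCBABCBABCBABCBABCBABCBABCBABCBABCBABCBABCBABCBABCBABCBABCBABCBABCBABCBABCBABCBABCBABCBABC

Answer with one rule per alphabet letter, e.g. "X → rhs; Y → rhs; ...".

A->BC, B->BA, C->BC

  step 1 ⇒ step 2: BCBCBCBA ⇒ BA·BC·BA·BC·BA·BC·BA·BC
    A ↦ BC
    B ↦ BA
    C ↦ BC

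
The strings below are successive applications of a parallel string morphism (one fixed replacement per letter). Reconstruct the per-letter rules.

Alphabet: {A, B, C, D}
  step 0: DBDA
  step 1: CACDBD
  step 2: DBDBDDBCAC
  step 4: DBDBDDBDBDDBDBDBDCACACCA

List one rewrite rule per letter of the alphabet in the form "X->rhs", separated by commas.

A->DBD, B->A, C->DB, D->C

  step 1 ⇒ step 2: CACDBD ⇒ DB·DBD·DB·C·A·C
    A ↦ DBD
    B ↦ A
    C ↦ DB
    D ↦ C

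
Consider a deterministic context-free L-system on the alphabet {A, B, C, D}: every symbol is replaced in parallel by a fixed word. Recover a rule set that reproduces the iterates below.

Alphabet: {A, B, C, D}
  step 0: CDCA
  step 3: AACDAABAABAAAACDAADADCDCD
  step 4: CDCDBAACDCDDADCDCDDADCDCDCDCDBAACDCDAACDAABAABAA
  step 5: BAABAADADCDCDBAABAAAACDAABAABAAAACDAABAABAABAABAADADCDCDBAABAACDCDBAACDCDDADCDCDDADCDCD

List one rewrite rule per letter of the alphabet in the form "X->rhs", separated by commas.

  step 4 ⇒ step 5: CDCDBAACDCDDADCDCDDADCDCDCDCDBAACDCDAACDAABAABAA ⇒ B·AA·B·AA·DAD·CD·CD·B·AA·B·AA·AA·CD·AA·B·AA·B·AA·AA·CD·AA·B·AA·B·AA·B·AA·B·AA·DAD·CD·CD·B·AA·B·AA·CD·CD·B·AA·CD·CD·DAD·CD·CD·DAD·CD·CD
    A ↦ CD
    B ↦ DAD
    C ↦ B
    D ↦ AA

A->CD, B->DAD, C->B, D->AA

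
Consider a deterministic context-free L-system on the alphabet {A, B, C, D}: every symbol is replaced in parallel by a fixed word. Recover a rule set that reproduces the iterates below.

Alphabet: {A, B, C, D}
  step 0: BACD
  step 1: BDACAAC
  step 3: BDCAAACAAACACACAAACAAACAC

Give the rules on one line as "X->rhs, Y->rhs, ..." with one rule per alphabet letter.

A->AC, B->BD, C->AA, D->C

  step 0 ⇒ step 1: BACD ⇒ BD·AC·AA·C
    A ↦ AC
    B ↦ BD
    C ↦ AA
    D ↦ C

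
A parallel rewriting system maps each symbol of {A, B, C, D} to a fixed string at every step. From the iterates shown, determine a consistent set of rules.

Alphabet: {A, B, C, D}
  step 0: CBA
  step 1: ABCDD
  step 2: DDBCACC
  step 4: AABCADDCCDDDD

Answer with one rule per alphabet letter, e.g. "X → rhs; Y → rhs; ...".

A->DD, B->BC, C->A, D->C

  step 1 ⇒ step 2: ABCDD ⇒ DD·BC·A·C·C
    A ↦ DD
    B ↦ BC
    C ↦ A
    D ↦ C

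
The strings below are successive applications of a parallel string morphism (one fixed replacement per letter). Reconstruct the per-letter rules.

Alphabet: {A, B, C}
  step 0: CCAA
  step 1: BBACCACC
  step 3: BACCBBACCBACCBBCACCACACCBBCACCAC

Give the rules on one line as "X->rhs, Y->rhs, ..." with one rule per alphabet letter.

A->ACC, B->CAC, C->B

  step 0 ⇒ step 1: CCAA ⇒ B·B·ACC·ACC
    A ↦ ACC
    C ↦ B
    B ↦ CAC  (constrained at step 1)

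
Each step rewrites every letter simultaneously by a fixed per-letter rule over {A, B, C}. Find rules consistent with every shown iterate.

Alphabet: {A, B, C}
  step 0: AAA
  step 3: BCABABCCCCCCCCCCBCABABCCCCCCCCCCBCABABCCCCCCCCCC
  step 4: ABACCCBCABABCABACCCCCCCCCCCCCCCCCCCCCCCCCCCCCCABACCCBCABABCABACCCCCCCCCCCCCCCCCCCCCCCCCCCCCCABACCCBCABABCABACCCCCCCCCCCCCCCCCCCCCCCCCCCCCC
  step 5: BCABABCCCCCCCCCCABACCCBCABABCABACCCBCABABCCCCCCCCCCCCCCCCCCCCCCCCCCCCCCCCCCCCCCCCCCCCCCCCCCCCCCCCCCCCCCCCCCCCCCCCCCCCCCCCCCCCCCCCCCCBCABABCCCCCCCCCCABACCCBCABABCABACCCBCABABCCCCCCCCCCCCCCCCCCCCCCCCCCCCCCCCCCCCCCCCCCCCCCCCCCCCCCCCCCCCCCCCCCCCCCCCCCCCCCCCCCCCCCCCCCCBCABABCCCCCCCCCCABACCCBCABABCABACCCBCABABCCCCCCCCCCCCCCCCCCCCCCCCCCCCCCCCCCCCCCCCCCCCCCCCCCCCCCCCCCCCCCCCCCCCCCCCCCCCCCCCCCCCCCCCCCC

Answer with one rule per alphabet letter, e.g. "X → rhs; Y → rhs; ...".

A->BC, B->ABA, C->CCC

  step 4 ⇒ step 5: ABACCCBCABABCABACCCCCCCCCCCCCCCCCCCCCCCCCCCCCCABACCCBCABABCABACCCCCCCCCCCCCCCCCCCCCCCCCCCCCCABACCCBCABABCABACCCCCCCCCCCCCCCCCCCCCCCCCCCCCC ⇒ BC·ABA·BC·CCC·CCC·CCC·ABA·CCC·BC·ABA·BC·ABA·CCC·BC·ABA·BC·CCC·CCC·CCC·CCC·CCC·CCC·CCC·CCC·CCC·CCC·CCC·CCC·CCC·CCC·CCC·CCC·CCC·CCC·CCC·CCC·CCC·CCC·CCC·CCC·CCC·CCC·CCC·CCC·CCC·CCC·BC·ABA·BC·CCC·CCC·CCC·ABA·CCC·BC·ABA·BC·ABA·CCC·BC·ABA·BC·CCC·CCC·CCC·CCC·CCC·CCC·CCC·CCC·CCC·CCC·CCC·CCC·CCC·CCC·CCC·CCC·CCC·CCC·CCC·CCC·CCC·CCC·CCC·CCC·CCC·CCC·CCC·CCC·CCC·CCC·BC·ABA·BC·CCC·CCC·CCC·ABA·CCC·BC·ABA·BC·ABA·CCC·BC·ABA·BC·CCC·CCC·CCC·CCC·CCC·CCC·CCC·CCC·CCC·CCC·CCC·CCC·CCC·CCC·CCC·CCC·CCC·CCC·CCC·CCC·CCC·CCC·CCC·CCC·CCC·CCC·CCC·CCC·CCC·CCC
    A ↦ BC
    B ↦ ABA
    C ↦ CCC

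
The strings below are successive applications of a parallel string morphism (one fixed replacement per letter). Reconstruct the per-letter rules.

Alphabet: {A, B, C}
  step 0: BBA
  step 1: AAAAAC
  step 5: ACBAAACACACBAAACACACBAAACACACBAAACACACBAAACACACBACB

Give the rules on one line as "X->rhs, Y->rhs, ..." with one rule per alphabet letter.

A->AC, B->AA, C->B

  step 0 ⇒ step 1: BBA ⇒ AA·AA·AC
    A ↦ AC
    B ↦ AA
    C ↦ B  (constrained at step 1)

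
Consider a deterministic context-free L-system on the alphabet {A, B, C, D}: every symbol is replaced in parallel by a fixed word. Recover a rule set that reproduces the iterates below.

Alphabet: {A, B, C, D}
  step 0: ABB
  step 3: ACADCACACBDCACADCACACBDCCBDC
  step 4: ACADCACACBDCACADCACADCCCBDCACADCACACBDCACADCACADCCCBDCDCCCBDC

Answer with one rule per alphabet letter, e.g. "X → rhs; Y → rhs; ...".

  step 3 ⇒ step 4: ACADCACACBDCACADCACACBDCCBDC ⇒ ACA·DC·ACA·CB·DC·ACA·DC·ACA·DC·C·CB·DC·ACA·DC·ACA·CB·DC·ACA·DC·ACA·DC·C·CB·DC·DC·C·CB·DC
    A ↦ ACA
    B ↦ C
    C ↦ DC
    D ↦ CB

A->ACA, B->C, C->DC, D->CB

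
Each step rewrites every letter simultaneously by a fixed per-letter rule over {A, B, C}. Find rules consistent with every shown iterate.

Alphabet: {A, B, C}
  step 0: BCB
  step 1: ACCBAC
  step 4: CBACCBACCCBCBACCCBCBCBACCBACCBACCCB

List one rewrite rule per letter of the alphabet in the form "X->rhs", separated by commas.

  step 0 ⇒ step 1: BCB ⇒ AC·CB·AC
    B ↦ AC
    C ↦ CB
    A ↦ C  (constrained at step 1)

A->C, B->AC, C->CB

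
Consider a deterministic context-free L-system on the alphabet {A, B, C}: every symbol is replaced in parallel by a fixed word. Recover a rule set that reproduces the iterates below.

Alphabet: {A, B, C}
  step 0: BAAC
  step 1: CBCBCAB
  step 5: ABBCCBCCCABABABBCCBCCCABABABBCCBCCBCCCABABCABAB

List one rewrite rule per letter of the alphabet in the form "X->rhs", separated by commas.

  step 0 ⇒ step 1: BAAC ⇒ C·BC·BC·AB
    A ↦ BC
    B ↦ C
    C ↦ AB

A->BC, B->C, C->AB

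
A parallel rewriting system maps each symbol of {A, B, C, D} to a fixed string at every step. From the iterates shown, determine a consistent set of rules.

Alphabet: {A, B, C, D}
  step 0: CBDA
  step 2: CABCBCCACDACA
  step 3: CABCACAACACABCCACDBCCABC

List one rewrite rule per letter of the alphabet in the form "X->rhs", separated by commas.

A->BC, B->A, C->CA, D->CD

  step 2 ⇒ step 3: CABCBCCACDACA ⇒ CA·BC·A·CA·A·CA·CA·BC·CA·CD·BC·CA·BC
    A ↦ BC
    B ↦ A
    C ↦ CA
    D ↦ CD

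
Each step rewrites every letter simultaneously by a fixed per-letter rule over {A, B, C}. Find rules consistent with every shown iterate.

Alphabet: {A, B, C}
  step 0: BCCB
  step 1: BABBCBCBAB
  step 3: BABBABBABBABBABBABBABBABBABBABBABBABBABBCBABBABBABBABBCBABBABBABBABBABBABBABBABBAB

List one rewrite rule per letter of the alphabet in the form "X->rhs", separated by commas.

  step 0 ⇒ step 1: BCCB ⇒ BAB·BC·BC·BAB
    B ↦ BAB
    C ↦ BC
    A ↦ BAB  (constrained at step 1)

A->BAB, B->BAB, C->BC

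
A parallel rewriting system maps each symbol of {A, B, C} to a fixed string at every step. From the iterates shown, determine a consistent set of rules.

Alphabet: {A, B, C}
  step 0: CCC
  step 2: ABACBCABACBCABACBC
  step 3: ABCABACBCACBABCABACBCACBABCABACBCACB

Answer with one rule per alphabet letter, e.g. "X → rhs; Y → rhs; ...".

A->AB, B->C, C->ACB

  step 2 ⇒ step 3: ABACBCABACBCABACBC ⇒ AB·C·AB·ACB·C·ACB·AB·C·AB·ACB·C·ACB·AB·C·AB·ACB·C·ACB
    A ↦ AB
    B ↦ C
    C ↦ ACB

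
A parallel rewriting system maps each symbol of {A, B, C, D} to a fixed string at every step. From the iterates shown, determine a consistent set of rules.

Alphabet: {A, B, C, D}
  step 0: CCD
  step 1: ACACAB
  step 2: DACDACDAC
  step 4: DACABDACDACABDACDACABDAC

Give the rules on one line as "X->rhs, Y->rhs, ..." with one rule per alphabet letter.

  step 1 ⇒ step 2: ACACAB ⇒ D·AC·D·AC·D·AC
    A ↦ D
    B ↦ AC
    C ↦ AC
  step 0 ⇒ step 1: CCD ⇒ AC·AC·AB
    D ↦ AB

A->D, B->AC, C->AC, D->AB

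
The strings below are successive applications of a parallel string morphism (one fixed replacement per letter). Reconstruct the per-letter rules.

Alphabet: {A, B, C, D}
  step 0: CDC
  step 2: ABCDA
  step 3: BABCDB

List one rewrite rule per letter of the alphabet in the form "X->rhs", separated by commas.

  step 2 ⇒ step 3: ABCDA ⇒ B·A·B·CD·B
    A ↦ B
    B ↦ A
    C ↦ B
    D ↦ CD

A->B, B->A, C->B, D->CD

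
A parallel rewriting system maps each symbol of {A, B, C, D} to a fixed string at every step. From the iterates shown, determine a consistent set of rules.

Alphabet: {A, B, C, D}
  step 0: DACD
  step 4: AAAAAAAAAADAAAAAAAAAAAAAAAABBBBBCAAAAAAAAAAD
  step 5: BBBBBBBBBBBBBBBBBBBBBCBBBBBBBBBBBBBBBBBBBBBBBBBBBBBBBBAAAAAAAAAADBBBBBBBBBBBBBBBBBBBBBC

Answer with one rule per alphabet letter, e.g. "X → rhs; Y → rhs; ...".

A->BB, B->AA, C->D, D->BC

  step 4 ⇒ step 5: AAAAAAAAAADAAAAAAAAAAAAAAAABBBBBCAAAAAAAAAAD ⇒ BB·BB·BB·BB·BB·BB·BB·BB·BB·BB·BC·BB·BB·BB·BB·BB·BB·BB·BB·BB·BB·BB·BB·BB·BB·BB·BB·AA·AA·AA·AA·AA·D·BB·BB·BB·BB·BB·BB·BB·BB·BB·BB·BC
    A ↦ BB
    B ↦ AA
    C ↦ D
    D ↦ BC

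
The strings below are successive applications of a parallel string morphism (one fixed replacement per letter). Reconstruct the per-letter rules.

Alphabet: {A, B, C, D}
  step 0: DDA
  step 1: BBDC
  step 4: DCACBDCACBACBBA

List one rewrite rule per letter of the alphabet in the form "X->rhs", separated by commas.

A->DC, B->CB, C->A, D->B

  step 0 ⇒ step 1: DDA ⇒ B·B·DC
    A ↦ DC
    D ↦ B
    B ↦ CB  (constrained at step 1)
    C ↦ A  (constrained at step 1)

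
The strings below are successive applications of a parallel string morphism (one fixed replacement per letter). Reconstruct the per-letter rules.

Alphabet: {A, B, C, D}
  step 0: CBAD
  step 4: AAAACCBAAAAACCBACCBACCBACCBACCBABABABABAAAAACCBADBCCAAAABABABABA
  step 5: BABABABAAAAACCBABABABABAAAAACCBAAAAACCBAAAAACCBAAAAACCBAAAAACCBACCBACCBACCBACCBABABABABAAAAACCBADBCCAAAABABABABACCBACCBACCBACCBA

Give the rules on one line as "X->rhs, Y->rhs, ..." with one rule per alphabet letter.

A->BA, B->CC, C->AA, D->DB

  step 4 ⇒ step 5: AAAACCBAAAAACCBACCBACCBACCBACCBABABABABAAAAACCBADBCCAAAABABABABA ⇒ BA·BA·BA·BA·AA·AA·CC·BA·BA·BA·BA·BA·AA·AA·CC·BA·AA·AA·CC·BA·AA·AA·CC·BA·AA·AA·CC·BA·AA·AA·CC·BA·CC·BA·CC·BA·CC·BA·CC·BA·BA·BA·BA·BA·AA·AA·CC·BA·DB·CC·AA·AA·BA·BA·BA·BA·CC·BA·CC·BA·CC·BA·CC·BA
    A ↦ BA
    B ↦ CC
    C ↦ AA
    D ↦ DB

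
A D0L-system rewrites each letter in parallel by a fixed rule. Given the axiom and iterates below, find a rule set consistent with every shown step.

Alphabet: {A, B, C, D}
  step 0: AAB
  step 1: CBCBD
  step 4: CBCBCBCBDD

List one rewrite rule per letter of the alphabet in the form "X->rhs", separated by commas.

  step 0 ⇒ step 1: AAB ⇒ CB·CB·D
    A ↦ CB
    B ↦ D
    C ↦ D  (constrained at step 1)
    D ↦ A  (constrained at step 1)

A->CB, B->D, C->D, D->A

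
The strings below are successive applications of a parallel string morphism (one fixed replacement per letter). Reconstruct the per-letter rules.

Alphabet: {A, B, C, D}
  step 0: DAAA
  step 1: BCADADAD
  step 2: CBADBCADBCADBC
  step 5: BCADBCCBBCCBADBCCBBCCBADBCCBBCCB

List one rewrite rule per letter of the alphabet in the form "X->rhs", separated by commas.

A->AD, B->C, C->B, D->BC

  step 1 ⇒ step 2: BCADADAD ⇒ C·B·AD·BC·AD·BC·AD·BC
    A ↦ AD
    B ↦ C
    C ↦ B
    D ↦ BC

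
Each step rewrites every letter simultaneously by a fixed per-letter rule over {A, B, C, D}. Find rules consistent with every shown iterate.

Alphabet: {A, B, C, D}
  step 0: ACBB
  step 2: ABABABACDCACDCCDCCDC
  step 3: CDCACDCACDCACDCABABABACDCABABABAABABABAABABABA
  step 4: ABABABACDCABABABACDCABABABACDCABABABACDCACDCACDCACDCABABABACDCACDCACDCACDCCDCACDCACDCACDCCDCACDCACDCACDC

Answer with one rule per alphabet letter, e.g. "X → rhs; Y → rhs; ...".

A->CDC, B->A, C->ABA, D->B

  step 3 ⇒ step 4: CDCACDCACDCACDCABABABACDCABABABAABABABAABABABA ⇒ ABA·B·ABA·CDC·ABA·B·ABA·CDC·ABA·B·ABA·CDC·ABA·B·ABA·CDC·A·CDC·A·CDC·A·CDC·ABA·B·ABA·CDC·A·CDC·A·CDC·A·CDC·CDC·A·CDC·A·CDC·A·CDC·CDC·A·CDC·A·CDC·A·CDC
    A ↦ CDC
    B ↦ A
    C ↦ ABA
    D ↦ B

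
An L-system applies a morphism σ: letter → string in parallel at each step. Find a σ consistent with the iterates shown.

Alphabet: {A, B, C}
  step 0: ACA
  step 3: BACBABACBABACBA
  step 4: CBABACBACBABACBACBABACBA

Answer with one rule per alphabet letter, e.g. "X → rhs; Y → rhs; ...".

  step 3 ⇒ step 4: BACBABACBABACBA ⇒ C·BA·BA·C·BA·C·BA·BA·C·BA·C·BA·BA·C·BA
    A ↦ BA
    B ↦ C
    C ↦ BA

A->BA, B->C, C->BA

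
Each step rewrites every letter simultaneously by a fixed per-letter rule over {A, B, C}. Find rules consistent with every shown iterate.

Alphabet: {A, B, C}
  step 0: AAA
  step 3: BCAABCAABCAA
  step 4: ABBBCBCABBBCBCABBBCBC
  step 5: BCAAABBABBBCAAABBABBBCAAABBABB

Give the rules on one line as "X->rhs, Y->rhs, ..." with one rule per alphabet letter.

A->BC, B->A, C->BB

  step 4 ⇒ step 5: ABBBCBCABBBCBCABBBCBC ⇒ BC·A·A·A·BB·A·BB·BC·A·A·A·BB·A·BB·BC·A·A·A·BB·A·BB
    A ↦ BC
    B ↦ A
    C ↦ BB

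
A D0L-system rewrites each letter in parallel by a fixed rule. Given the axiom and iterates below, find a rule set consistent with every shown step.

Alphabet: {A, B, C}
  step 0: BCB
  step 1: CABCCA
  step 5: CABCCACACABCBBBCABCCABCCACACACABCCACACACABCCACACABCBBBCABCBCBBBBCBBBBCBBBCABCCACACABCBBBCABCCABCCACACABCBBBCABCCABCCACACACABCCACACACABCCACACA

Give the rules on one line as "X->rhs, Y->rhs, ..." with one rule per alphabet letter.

A->BBB, B->CA, C->BC

  step 0 ⇒ step 1: BCB ⇒ CA·BC·CA
    B ↦ CA
    C ↦ BC
    A ↦ BBB  (constrained at step 1)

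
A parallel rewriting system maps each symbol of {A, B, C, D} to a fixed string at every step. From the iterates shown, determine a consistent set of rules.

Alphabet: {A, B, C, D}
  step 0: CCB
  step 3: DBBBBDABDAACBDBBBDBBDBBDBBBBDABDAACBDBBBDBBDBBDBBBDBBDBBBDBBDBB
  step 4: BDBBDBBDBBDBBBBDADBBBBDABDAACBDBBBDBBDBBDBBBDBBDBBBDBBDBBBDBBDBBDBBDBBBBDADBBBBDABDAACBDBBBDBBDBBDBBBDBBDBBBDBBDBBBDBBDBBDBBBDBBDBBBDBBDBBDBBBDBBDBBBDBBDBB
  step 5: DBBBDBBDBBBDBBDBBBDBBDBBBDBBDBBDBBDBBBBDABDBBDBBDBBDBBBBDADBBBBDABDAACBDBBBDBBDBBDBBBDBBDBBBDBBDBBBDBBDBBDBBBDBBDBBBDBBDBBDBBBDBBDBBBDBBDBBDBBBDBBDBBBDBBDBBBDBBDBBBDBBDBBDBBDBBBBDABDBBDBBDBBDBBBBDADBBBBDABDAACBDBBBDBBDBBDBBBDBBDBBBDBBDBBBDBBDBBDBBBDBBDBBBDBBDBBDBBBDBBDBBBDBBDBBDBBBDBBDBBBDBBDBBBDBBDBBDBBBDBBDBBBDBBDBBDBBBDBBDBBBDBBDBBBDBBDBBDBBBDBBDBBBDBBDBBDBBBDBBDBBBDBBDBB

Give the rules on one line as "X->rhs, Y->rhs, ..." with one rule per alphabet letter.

A->BDA, B->DBB, C->ACB, D->B

  step 4 ⇒ step 5: BDBBDBBDBBDBBBBDADBBBBDABDAACBDBBBDBBDBBDBBBDBBDBBBDBBDBBBDBBDBBDBBDBBBBDADBBBBDABDAACBDBBBDBBDBBDBBBDBBDBBBDBBDBBBDBBDBBDBBBDBBDBBBDBBDBBDBBBDBBDBBBDBBDBB ⇒ DBB·B·DBB·DBB·B·DBB·DBB·B·DBB·DBB·B·DBB·DBB·DBB·DBB·B·BDA·B·DBB·DBB·DBB·DBB·B·BDA·DBB·B·BDA·BDA·ACB·DBB·B·DBB·DBB·DBB·B·DBB·DBB·B·DBB·DBB·B·DBB·DBB·DBB·B·DBB·DBB·B·DBB·DBB·DBB·B·DBB·DBB·B·DBB·DBB·DBB·B·DBB·DBB·B·DBB·DBB·B·DBB·DBB·B·DBB·DBB·DBB·DBB·B·BDA·B·DBB·DBB·DBB·DBB·B·BDA·DBB·B·BDA·BDA·ACB·DBB·B·DBB·DBB·DBB·B·DBB·DBB·B·DBB·DBB·B·DBB·DBB·DBB·B·DBB·DBB·B·DBB·DBB·DBB·B·DBB·DBB·B·DBB·DBB·DBB·B·DBB·DBB·B·DBB·DBB·B·DBB·DBB·DBB·B·DBB·DBB·B·DBB·DBB·DBB·B·DBB·DBB·B·DBB·DBB·B·DBB·DBB·DBB·B·DBB·DBB·B·DBB·DBB·DBB·B·DBB·DBB·B·DBB·DBB
    A ↦ BDA
    B ↦ DBB
    C ↦ ACB
    D ↦ B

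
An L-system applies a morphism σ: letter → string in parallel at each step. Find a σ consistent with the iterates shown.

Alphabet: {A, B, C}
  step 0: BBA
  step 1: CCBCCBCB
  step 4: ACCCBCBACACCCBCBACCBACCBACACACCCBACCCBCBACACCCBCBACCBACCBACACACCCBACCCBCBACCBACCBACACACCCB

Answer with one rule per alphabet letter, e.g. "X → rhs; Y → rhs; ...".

A->CB, B->CCB, C->AC

  step 0 ⇒ step 1: BBA ⇒ CCB·CCB·CB
    A ↦ CB
    B ↦ CCB
    C ↦ AC  (constrained at step 1)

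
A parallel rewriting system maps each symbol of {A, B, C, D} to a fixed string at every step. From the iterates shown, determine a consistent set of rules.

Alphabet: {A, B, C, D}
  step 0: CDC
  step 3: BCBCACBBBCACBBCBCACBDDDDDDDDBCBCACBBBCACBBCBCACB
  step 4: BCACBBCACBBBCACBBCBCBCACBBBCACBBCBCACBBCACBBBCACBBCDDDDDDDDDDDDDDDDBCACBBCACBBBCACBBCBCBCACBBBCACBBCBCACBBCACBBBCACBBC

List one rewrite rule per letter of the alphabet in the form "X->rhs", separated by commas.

  step 3 ⇒ step 4: BCBCACBBBCACBBCBCACBDDDDDDDDBCBCACBBBCACBBCBCACB ⇒ BC·ACB·BC·ACB·BBC·ACB·BC·BC·BC·ACB·BBC·ACB·BC·BC·ACB·BC·ACB·BBC·ACB·BC·DD·DD·DD·DD·DD·DD·DD·DD·BC·ACB·BC·ACB·BBC·ACB·BC·BC·BC·ACB·BBC·ACB·BC·BC·ACB·BC·ACB·BBC·ACB·BC
    A ↦ BBC
    B ↦ BC
    C ↦ ACB
    D ↦ DD

A->BBC, B->BC, C->ACB, D->DD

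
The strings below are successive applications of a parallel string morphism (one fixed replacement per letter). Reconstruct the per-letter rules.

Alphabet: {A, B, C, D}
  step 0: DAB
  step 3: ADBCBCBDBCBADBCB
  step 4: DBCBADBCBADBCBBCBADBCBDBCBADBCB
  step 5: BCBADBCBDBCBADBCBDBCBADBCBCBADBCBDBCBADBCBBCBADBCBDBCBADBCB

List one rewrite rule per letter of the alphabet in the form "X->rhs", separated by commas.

A->D, B->CB, C->ADB, D->B

  step 4 ⇒ step 5: DBCBADBCBADBCBBCBADBCBDBCBADBCB ⇒ B·CB·ADB·CB·D·B·CB·ADB·CB·D·B·CB·ADB·CB·CB·ADB·CB·D·B·CB·ADB·CB·B·CB·ADB·CB·D·B·CB·ADB·CB
    A ↦ D
    B ↦ CB
    C ↦ ADB
    D ↦ B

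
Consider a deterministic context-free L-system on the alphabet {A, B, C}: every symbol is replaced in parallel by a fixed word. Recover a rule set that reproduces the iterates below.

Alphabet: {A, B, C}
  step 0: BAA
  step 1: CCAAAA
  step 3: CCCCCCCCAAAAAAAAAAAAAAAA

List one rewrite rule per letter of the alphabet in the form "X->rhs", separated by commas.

A->AA, B->CC, C->BB

  step 0 ⇒ step 1: BAA ⇒ CC·AA·AA
    A ↦ AA
    B ↦ CC
    C ↦ BB  (constrained at step 1)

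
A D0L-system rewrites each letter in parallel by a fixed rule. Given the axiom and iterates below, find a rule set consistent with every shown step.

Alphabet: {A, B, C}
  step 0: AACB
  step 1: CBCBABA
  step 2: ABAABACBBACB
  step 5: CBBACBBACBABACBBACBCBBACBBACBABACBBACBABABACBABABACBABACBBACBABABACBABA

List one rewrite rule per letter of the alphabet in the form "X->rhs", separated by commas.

  step 1 ⇒ step 2: CBCBABA ⇒ A·BA·A·BA·CB·BA·CB
    A ↦ CB
    B ↦ BA
    C ↦ A

A->CB, B->BA, C->A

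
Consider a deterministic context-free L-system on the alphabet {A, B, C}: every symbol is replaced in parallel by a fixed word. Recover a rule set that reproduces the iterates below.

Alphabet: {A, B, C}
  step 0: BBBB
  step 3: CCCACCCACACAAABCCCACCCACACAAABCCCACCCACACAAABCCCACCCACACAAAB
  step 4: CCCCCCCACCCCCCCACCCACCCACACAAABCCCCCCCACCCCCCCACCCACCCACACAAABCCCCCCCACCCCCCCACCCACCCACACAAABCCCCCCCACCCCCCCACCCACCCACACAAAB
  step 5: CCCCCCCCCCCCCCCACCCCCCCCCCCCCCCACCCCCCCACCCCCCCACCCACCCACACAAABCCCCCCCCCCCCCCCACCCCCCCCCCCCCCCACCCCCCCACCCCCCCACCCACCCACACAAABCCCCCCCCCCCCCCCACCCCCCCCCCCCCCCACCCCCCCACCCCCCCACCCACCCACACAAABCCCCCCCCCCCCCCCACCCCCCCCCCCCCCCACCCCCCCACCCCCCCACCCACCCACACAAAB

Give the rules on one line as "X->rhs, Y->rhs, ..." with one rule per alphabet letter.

A->CA, B->AAB, C->CC

  step 4 ⇒ step 5: CCCCCCCACCCCCCCACCCACCCACACAAABCCCCCCCACCCCCCCACCCACCCACACAAABCCCCCCCACCCCCCCACCCACCCACACAAABCCCCCCCACCCCCCCACCCACCCACACAAAB ⇒ CC·CC·CC·CC·CC·CC·CC·CA·CC·CC·CC·CC·CC·CC·CC·CA·CC·CC·CC·CA·CC·CC·CC·CA·CC·CA·CC·CA·CA·CA·AAB·CC·CC·CC·CC·CC·CC·CC·CA·CC·CC·CC·CC·CC·CC·CC·CA·CC·CC·CC·CA·CC·CC·CC·CA·CC·CA·CC·CA·CA·CA·AAB·CC·CC·CC·CC·CC·CC·CC·CA·CC·CC·CC·CC·CC·CC·CC·CA·CC·CC·CC·CA·CC·CC·CC·CA·CC·CA·CC·CA·CA·CA·AAB·CC·CC·CC·CC·CC·CC·CC·CA·CC·CC·CC·CC·CC·CC·CC·CA·CC·CC·CC·CA·CC·CC·CC·CA·CC·CA·CC·CA·CA·CA·AAB
    A ↦ CA
    B ↦ AAB
    C ↦ CC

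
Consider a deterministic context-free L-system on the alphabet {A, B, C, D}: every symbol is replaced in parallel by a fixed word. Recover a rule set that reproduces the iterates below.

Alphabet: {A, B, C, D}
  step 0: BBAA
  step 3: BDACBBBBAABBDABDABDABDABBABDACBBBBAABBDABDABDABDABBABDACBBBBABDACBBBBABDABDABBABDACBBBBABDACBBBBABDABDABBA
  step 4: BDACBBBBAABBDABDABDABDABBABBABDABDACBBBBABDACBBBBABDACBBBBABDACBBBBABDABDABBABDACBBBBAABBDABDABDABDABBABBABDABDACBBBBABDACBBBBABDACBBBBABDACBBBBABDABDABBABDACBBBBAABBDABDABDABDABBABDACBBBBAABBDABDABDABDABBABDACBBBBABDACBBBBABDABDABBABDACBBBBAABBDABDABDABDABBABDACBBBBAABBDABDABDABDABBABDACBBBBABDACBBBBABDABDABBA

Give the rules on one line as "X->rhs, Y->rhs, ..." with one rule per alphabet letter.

A->BBA, B->BDA, C->AB, D->CBB

  step 3 ⇒ step 4: BDACBBBBAABBDABDABDABDABBABDACBBBBAABBDABDABDABDABBABDACBBBBABDACBBBBABDABDABBABDACBBBBABDACBBBBABDABDABBA ⇒ BDA·CBB·BBA·AB·BDA·BDA·BDA·BDA·BBA·BBA·BDA·BDA·CBB·BBA·BDA·CBB·BBA·BDA·CBB·BBA·BDA·CBB·BBA·BDA·BDA·BBA·BDA·CBB·BBA·AB·BDA·BDA·BDA·BDA·BBA·BBA·BDA·BDA·CBB·BBA·BDA·CBB·BBA·BDA·CBB·BBA·BDA·CBB·BBA·BDA·BDA·BBA·BDA·CBB·BBA·AB·BDA·BDA·BDA·BDA·BBA·BDA·CBB·BBA·AB·BDA·BDA·BDA·BDA·BBA·BDA·CBB·BBA·BDA·CBB·BBA·BDA·BDA·BBA·BDA·CBB·BBA·AB·BDA·BDA·BDA·BDA·BBA·BDA·CBB·BBA·AB·BDA·BDA·BDA·BDA·BBA·BDA·CBB·BBA·BDA·CBB·BBA·BDA·BDA·BBA
    A ↦ BBA
    B ↦ BDA
    C ↦ AB
    D ↦ CBB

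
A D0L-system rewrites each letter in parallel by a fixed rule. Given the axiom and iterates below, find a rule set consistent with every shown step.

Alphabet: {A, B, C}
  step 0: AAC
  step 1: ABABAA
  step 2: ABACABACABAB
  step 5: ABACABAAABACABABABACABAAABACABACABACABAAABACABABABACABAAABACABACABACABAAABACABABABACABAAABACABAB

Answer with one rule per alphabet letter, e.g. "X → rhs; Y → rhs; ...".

A->AB, B->AC, C->AA

  step 1 ⇒ step 2: ABABAA ⇒ AB·AC·AB·AC·AB·AB
    A ↦ AB
    B ↦ AC
  step 0 ⇒ step 1: AAC ⇒ AB·AB·AA
    C ↦ AA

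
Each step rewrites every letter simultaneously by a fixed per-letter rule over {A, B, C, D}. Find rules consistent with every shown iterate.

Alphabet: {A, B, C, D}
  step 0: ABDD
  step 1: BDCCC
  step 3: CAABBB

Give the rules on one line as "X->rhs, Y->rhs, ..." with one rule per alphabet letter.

  step 0 ⇒ step 1: ABDD ⇒ B·DC·C·C
    A ↦ B
    B ↦ DC
    D ↦ C
    C ↦ A  (constrained at step 1)

A->B, B->DC, C->A, D->C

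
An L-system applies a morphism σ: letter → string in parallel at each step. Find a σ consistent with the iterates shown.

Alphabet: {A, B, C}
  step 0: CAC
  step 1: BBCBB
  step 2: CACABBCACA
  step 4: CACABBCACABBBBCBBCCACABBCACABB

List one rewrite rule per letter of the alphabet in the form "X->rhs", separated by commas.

A->C, B->CA, C->BB

  step 1 ⇒ step 2: BBCBB ⇒ CA·CA·BB·CA·CA
    B ↦ CA
    C ↦ BB
  step 0 ⇒ step 1: CAC ⇒ BB·C·BB
    A ↦ C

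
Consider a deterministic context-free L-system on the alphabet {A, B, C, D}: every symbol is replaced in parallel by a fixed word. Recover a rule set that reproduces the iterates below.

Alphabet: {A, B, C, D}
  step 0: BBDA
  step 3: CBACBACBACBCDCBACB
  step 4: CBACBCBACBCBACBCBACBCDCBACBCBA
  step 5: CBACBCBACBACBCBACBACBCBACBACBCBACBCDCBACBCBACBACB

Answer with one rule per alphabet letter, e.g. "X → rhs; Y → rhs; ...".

A->CB, B->A, C->CB, D->CD

  step 4 ⇒ step 5: CBACBCBACBCBACBCBACBCDCBACBCBA ⇒ CB·A·CB·CB·A·CB·A·CB·CB·A·CB·A·CB·CB·A·CB·A·CB·CB·A·CB·CD·CB·A·CB·CB·A·CB·A·CB
    A ↦ CB
    B ↦ A
    C ↦ CB
    D ↦ CD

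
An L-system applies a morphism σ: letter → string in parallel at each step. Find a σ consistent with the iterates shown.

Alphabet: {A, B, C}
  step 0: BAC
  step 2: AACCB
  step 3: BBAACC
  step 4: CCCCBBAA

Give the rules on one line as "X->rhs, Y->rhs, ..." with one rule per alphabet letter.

  step 3 ⇒ step 4: BBAACC ⇒ CC·CC·B·B·A·A
    A ↦ B
    B ↦ CC
    C ↦ A

A->B, B->CC, C->A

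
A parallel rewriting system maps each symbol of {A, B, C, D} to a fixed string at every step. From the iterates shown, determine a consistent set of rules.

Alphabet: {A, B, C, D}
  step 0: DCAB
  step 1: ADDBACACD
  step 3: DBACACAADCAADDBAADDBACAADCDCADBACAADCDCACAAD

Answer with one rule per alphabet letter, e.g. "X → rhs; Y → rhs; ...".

  step 0 ⇒ step 1: DCAB ⇒ AD·DBA·CA·CD
    A ↦ CA
    B ↦ CD
    C ↦ DBA
    D ↦ AD

A->CA, B->CD, C->DBA, D->AD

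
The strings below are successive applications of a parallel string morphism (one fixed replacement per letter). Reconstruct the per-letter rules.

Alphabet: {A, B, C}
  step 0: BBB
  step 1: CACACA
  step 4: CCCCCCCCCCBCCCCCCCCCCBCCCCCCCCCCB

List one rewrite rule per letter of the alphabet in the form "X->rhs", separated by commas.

A->B, B->CA, C->CC

  step 0 ⇒ step 1: BBB ⇒ CA·CA·CA
    B ↦ CA
    A ↦ B  (constrained at step 1)
    C ↦ CC  (constrained at step 1)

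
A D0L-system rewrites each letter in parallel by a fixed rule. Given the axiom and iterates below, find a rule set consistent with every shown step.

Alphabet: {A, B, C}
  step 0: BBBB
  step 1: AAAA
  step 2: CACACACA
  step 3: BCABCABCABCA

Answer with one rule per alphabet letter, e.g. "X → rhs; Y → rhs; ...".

  step 2 ⇒ step 3: CACACACA ⇒ B·CA·B·CA·B·CA·B·CA
    A ↦ CA
    C ↦ B
  step 0 ⇒ step 1: BBBB ⇒ A·A·A·A
    B ↦ A

A->CA, B->A, C->B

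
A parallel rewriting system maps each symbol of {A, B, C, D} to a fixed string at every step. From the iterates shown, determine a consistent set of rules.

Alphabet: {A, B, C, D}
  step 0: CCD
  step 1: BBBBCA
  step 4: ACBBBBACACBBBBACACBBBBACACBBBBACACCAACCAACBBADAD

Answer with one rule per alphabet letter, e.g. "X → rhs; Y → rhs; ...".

A->AC, B->AD, C->BB, D->CA

  step 0 ⇒ step 1: CCD ⇒ BB·BB·CA
    C ↦ BB
    D ↦ CA
    A ↦ AC  (constrained at step 1)
    B ↦ AD  (constrained at step 1)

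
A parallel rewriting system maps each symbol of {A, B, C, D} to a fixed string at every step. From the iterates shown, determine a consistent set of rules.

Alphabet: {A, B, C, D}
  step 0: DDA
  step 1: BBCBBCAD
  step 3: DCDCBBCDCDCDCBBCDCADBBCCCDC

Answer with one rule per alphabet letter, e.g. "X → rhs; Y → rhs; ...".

  step 0 ⇒ step 1: DDA ⇒ BBC·BBC·AD
    A ↦ AD
    D ↦ BBC
    B ↦ C  (constrained at step 1)
    C ↦ DC  (constrained at step 1)

A->AD, B->C, C->DC, D->BBC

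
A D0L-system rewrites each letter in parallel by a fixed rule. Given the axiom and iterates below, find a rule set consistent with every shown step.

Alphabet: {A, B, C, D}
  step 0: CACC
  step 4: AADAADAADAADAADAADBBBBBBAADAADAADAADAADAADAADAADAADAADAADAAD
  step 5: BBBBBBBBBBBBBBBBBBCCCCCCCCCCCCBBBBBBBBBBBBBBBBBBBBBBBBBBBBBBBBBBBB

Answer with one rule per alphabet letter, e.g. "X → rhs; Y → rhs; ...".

A->B, B->CC, C->AAD, D->B

  step 4 ⇒ step 5: AADAADAADAADAADAADBBBBBBAADAADAADAADAADAADAADAADAADAADAADAAD ⇒ B·B·B·B·B·B·B·B·B·B·B·B·B·B·B·B·B·B·CC·CC·CC·CC·CC·CC·B·B·B·B·B·B·B·B·B·B·B·B·B·B·B·B·B·B·B·B·B·B·B·B·B·B·B·B·B·B·B·B·B·B·B·B
    A ↦ B
    B ↦ CC
    D ↦ B
    C ↦ AAD  (constrained at step 0)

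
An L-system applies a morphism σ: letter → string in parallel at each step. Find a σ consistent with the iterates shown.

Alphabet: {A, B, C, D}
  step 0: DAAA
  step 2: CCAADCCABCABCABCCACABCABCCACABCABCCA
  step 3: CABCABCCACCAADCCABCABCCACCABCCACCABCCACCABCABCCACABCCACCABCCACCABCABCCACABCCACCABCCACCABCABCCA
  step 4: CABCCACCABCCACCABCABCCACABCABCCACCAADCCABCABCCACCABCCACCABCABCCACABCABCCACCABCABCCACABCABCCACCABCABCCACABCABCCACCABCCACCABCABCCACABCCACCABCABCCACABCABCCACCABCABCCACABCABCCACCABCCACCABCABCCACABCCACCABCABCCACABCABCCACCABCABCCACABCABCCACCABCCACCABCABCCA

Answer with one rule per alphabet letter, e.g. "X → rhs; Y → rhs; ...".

  step 3 ⇒ step 4: CABCABCCACCAADCCABCABCCACCABCCACCABCCACCABCABCCACABCCACCABCCACCABCABCCACABCCACCABCCACCABCABCCA ⇒ CAB·CCA·C·CAB·CCA·C·CAB·CAB·CCA·CAB·CAB·CCA·CCA·ADC·CAB·CAB·CCA·C·CAB·CCA·C·CAB·CAB·CCA·CAB·CAB·CCA·C·CAB·CAB·CCA·CAB·CAB·CCA·C·CAB·CAB·CCA·CAB·CAB·CCA·C·CAB·CCA·C·CAB·CAB·CCA·CAB·CCA·C·CAB·CAB·CCA·CAB·CAB·CCA·C·CAB·CAB·CCA·CAB·CAB·CCA·C·CAB·CCA·C·CAB·CAB·CCA·CAB·CCA·C·CAB·CAB·CCA·CAB·CAB·CCA·C·CAB·CAB·CCA·CAB·CAB·CCA·C·CAB·CCA·C·CAB·CAB·CCA
    A ↦ CCA
    B ↦ C
    C ↦ CAB
    D ↦ ADC

A->CCA, B->C, C->CAB, D->ADC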